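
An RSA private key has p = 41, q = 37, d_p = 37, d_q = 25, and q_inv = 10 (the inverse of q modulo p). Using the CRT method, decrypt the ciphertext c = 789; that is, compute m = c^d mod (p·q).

305

m₁ = c^(d_p) mod p: c ≡ 10 (mod 41), and 10^37 mod 41 = 18.
m₂ = c^(d_q) mod q: c ≡ 12 (mod 37), and 12^25 mod 37 = 9.
h = q_inv·(m₁ − m₂) mod p = 10·(18 − 9) mod 41 = 8.
m = m₂ + h·q = 9 + 8·37 = 305.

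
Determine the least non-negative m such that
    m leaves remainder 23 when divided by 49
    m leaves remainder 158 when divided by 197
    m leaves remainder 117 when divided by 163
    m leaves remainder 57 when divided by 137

From m ≡ 23 (mod 49) write m = 23 + 49t. Substituting into m ≡ 158 (mod 197) gives 49t ≡ 135 (mod 197), and since 49⁻¹ ≡ 193 (mod 197), t ≡ 51. Hence m ≡ 23 + 49·51 = 2522 (mod 9653).
From m ≡ 2522 (mod 9653) write m = 2522 + 9653t. Substituting into m ≡ 117 (mod 163) gives 9653t ≡ 40 (mod 163), and since 36⁻¹ ≡ 77 (mod 163), t ≡ 146. Hence m ≡ 2522 + 9653·146 = 1411860 (mod 1573439).
From m ≡ 1411860 (mod 1573439) write m = 1411860 + 1573439t. Substituting into m ≡ 57 (mod 137) gives 1573439t ≡ 119 (mod 137), and since 131⁻¹ ≡ 114 (mod 137), t ≡ 3. Hence m ≡ 1411860 + 1573439·3 = 6132177 (mod 215561143).

6132177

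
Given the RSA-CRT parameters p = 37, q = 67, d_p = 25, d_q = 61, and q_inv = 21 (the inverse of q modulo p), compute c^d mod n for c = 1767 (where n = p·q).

m₁ = c^(d_p) mod p: c ≡ 28 (mod 37), and 28^25 mod 37 = 21.
m₂ = c^(d_q) mod q: c ≡ 25 (mod 67), and 25^61 mod 67 = 62.
h = q_inv·(m₁ − m₂) mod p = 21·(21 − 62) mod 37 = 27.
m = m₂ + h·q = 62 + 27·67 = 1871.

1871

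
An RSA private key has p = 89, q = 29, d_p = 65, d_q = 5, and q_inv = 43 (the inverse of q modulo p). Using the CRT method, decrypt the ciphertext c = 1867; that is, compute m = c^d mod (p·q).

m₁ = c^(d_p) mod p: c ≡ 87 (mod 89), and 87^65 mod 89 = 44.
m₂ = c^(d_q) mod q: c ≡ 11 (mod 29), and 11^5 mod 29 = 14.
h = q_inv·(m₁ − m₂) mod p = 43·(44 − 14) mod 89 = 44.
m = m₂ + h·q = 14 + 44·29 = 1290.

1290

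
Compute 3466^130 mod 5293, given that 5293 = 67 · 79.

475

Mod 67: 3466 ≡ 49; by Fermat, exponent reduces to 130 mod 66 = 64; 49^64 ≡ 6 (mod 67).
Mod 79: 3466 ≡ 69; by Fermat, exponent reduces to 130 mod 78 = 52; 69^52 ≡ 1 (mod 79).
Combine by CRT: x ≡ 6 (mod 67), x ≡ 1 (mod 79) ⇒ x ≡ 475 (mod 5293).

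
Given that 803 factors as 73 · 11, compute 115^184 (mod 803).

75

Mod 73: 115 ≡ 42; by Fermat, exponent reduces to 184 mod 72 = 40; 42^40 ≡ 2 (mod 73).
Mod 11: 115 ≡ 5; by Fermat, exponent reduces to 184 mod 10 = 4; 5^4 ≡ 9 (mod 11).
Combine by CRT: x ≡ 2 (mod 73), x ≡ 9 (mod 11) ⇒ x ≡ 75 (mod 803).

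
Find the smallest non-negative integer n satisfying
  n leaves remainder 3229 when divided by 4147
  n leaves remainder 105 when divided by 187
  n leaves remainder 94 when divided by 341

409635

gcd(4147, 187) = 11 and 11 | (105 − 3229), so the pair is consistent; merging gives n ≡ 57140 (mod 70499), where 70499 = lcm(4147, 187).
gcd(70499, 341) = 11 and 11 | (94 − 57140), so the pair is consistent; merging gives n ≡ 409635 (mod 2185469), where 2185469 = lcm(70499, 341).
The solution is unique modulo lcm(4147, 187, 341) = 2185469.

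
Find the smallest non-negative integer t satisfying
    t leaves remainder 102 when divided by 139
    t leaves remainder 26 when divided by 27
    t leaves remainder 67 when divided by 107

From t ≡ 102 (mod 139) write t = 102 + 139s. Substituting into t ≡ 26 (mod 27) gives 139s ≡ 5 (mod 27), and since 4⁻¹ ≡ 7 (mod 27), s ≡ 8. Hence t ≡ 102 + 139·8 = 1214 (mod 3753).
From t ≡ 1214 (mod 3753) write t = 1214 + 3753s. Substituting into t ≡ 67 (mod 107) gives 3753s ≡ 30 (mod 107), and since 8⁻¹ ≡ 67 (mod 107), s ≡ 84. Hence t ≡ 1214 + 3753·84 = 316466 (mod 401571).

316466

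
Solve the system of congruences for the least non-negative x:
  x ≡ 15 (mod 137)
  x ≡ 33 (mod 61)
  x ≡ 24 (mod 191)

Combine the congruences pairwise.
From x ≡ 15 (mod 137) write x = 15 + 137t. Substituting into x ≡ 33 (mod 61) gives 137t ≡ 18 (mod 61), and since 15⁻¹ ≡ 57 (mod 61), t ≡ 50. Hence x ≡ 15 + 137·50 = 6865 (mod 8357).
From x ≡ 6865 (mod 8357) write x = 6865 + 8357t. Substituting into x ≡ 24 (mod 191) gives 8357t ≡ 35 (mod 191), and since 144⁻¹ ≡ 65 (mod 191), t ≡ 174. Hence x ≡ 6865 + 8357·174 = 1460983 (mod 1596187).

1460983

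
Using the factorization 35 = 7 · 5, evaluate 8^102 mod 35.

29

Mod 7: 8 ≡ 1; since 6 | 102, by Fermat 1^102 ≡ 1 (mod 7).
Mod 5: 8 ≡ 3; by Fermat, exponent reduces to 102 mod 4 = 2; 3^2 ≡ 4 (mod 5).
Combine by CRT: x ≡ 1 (mod 7), x ≡ 4 (mod 5) ⇒ x ≡ 29 (mod 35).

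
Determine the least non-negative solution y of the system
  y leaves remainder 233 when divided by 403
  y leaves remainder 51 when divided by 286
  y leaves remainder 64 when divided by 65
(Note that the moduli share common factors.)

25219

Combine the congruences pairwise.
gcd(403, 286) = 13 and 13 | (51 − 233), so the pair is consistent; merging gives y ≡ 7487 (mod 8866), where 8866 = lcm(403, 286).
gcd(8866, 65) = 13 and 13 | (64 − 7487), so the pair is consistent; merging gives y ≡ 25219 (mod 44330), where 44330 = lcm(8866, 65).
The solution is unique modulo lcm(403, 286, 65) = 44330.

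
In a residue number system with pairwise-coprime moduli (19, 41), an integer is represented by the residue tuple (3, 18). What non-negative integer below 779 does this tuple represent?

From x ≡ 3 (mod 19) write x = 3 + 19t. Substituting into x ≡ 18 (mod 41) gives 19t ≡ 15 (mod 41), and since 19⁻¹ ≡ 13 (mod 41), t ≡ 31. Hence x ≡ 3 + 19·31 = 592 (mod 779).

592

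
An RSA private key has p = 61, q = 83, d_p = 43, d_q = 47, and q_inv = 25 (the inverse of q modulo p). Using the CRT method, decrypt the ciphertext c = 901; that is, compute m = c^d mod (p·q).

2182

m₁ = c^(d_p) mod p: c ≡ 47 (mod 61), and 47^43 mod 61 = 47.
m₂ = c^(d_q) mod q: c ≡ 71 (mod 83), and 71^47 mod 83 = 24.
h = q_inv·(m₁ − m₂) mod p = 25·(47 − 24) mod 61 = 26.
m = m₂ + h·q = 24 + 26·83 = 2182.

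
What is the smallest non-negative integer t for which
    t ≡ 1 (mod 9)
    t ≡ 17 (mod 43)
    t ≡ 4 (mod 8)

From t ≡ 1 (mod 9) write t = 1 + 9s. Substituting into t ≡ 17 (mod 43) gives 9s ≡ 16 (mod 43), and since 9⁻¹ ≡ 24 (mod 43), s ≡ 40. Hence t ≡ 1 + 9·40 = 361 (mod 387).
From t ≡ 361 (mod 387) write t = 361 + 387s. Substituting into t ≡ 4 (mod 8) gives 387s ≡ 3 (mod 8), and since 3⁻¹ ≡ 3 (mod 8), s ≡ 1. Hence t ≡ 361 + 387·1 = 748 (mod 3096).

748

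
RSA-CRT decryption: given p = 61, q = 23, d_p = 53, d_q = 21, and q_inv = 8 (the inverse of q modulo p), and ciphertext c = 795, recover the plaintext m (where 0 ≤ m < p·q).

m₁ = c^(d_p) mod p: c ≡ 2 (mod 61), and 2^53 mod 61 = 51.
m₂ = c^(d_q) mod q: c ≡ 13 (mod 23), and 13^21 mod 23 = 16.
h = q_inv·(m₁ − m₂) mod p = 8·(51 − 16) mod 61 = 36.
m = m₂ + h·q = 16 + 36·23 = 844.

844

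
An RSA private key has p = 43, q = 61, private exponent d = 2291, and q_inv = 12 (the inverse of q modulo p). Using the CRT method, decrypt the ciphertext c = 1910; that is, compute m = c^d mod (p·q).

d_p = d mod (p−1) = 2291 mod 42 = 23; d_q = d mod (q−1) = 11.
m₁ = c^(d_p) mod p: c ≡ 18 (mod 43), and 18^23 mod 43 = 20.
m₂ = c^(d_q) mod q: c ≡ 19 (mod 61), and 19^11 mod 61 = 39.
h = q_inv·(m₁ − m₂) mod p = 12·(20 − 39) mod 43 = 30.
m = m₂ + h·q = 39 + 30·61 = 1869.

1869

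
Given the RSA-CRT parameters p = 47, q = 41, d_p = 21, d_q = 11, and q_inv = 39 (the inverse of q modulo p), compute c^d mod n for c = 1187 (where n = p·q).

1191

m₁ = c^(d_p) mod p: c ≡ 12 (mod 47), and 12^21 mod 47 = 16.
m₂ = c^(d_q) mod q: c ≡ 39 (mod 41), and 39^11 mod 41 = 2.
h = q_inv·(m₁ − m₂) mod p = 39·(16 − 2) mod 47 = 29.
m = m₂ + h·q = 2 + 29·41 = 1191.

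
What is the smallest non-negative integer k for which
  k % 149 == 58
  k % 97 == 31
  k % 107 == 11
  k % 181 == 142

The moduli are pairwise coprime; N = 149·97·107·181 = 279911251.
N/149 = 1878599; 1878599 ≡ 7 (mod 149); 7·64 ≡ 1, so inverse 64.
N/97 = 2885683; 2885683 ≡ 30 (mod 97); 30·55 ≡ 1, so inverse 55.
N/107 = 2615993; 2615993 ≡ 57 (mod 107); 57·92 ≡ 1, so inverse 92.
N/181 = 1546471; 1546471 ≡ 7 (mod 181); 7·26 ≡ 1, so inverse 26.
k ≡ 58·1878599·64 + 31·2885683·55 + 11·2615993·92 + 142·1546471·26 = 20250404851.
20250404851 mod 279911251 = 96794779.

96794779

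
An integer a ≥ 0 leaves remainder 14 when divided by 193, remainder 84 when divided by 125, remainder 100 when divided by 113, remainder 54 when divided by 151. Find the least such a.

66293584

Combine the congruences pairwise.
From a ≡ 14 (mod 193) write a = 14 + 193t. Substituting into a ≡ 84 (mod 125) gives 193t ≡ 70 (mod 125), and since 68⁻¹ ≡ 57 (mod 125), t ≡ 115. Hence a ≡ 14 + 193·115 = 22209 (mod 24125).
From a ≡ 22209 (mod 24125) write a = 22209 + 24125t. Substituting into a ≡ 100 (mod 113) gives 24125t ≡ 39 (mod 113), and since 56⁻¹ ≡ 111 (mod 113), t ≡ 35. Hence a ≡ 22209 + 24125·35 = 866584 (mod 2726125).
From a ≡ 866584 (mod 2726125) write a = 866584 + 2726125t. Substituting into a ≡ 54 (mod 151) gives 2726125t ≡ 59 (mod 151), and since 122⁻¹ ≡ 26 (mod 151), t ≡ 24. Hence a ≡ 866584 + 2726125·24 = 66293584 (mod 411644875).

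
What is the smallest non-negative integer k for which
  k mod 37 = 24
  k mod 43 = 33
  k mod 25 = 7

37357

The moduli are pairwise coprime; N = 37·43·25 = 39775.
N/37 = 1075; 1075 ≡ 2 (mod 37); 2·19 ≡ 1, so inverse 19.
N/43 = 925; 925 ≡ 22 (mod 43); 22·2 ≡ 1, so inverse 2.
N/25 = 1591; 1591 ≡ 16 (mod 25); 16·11 ≡ 1, so inverse 11.
k ≡ 24·1075·19 + 33·925·2 + 7·1591·11 = 673757.
673757 mod 39775 = 37357.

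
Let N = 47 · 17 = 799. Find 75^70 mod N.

Mod 47: 75 ≡ 28; by Fermat, exponent reduces to 70 mod 46 = 24; 28^24 ≡ 28 (mod 47).
Mod 17: 75 ≡ 7; by Fermat, exponent reduces to 70 mod 16 = 6; 7^6 ≡ 9 (mod 17).
Combine by CRT: x ≡ 28 (mod 47), x ≡ 9 (mod 17) ⇒ x ≡ 451 (mod 799).

451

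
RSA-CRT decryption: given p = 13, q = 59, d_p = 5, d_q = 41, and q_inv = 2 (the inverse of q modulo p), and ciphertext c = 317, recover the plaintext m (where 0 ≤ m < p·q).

m₁ = c^(d_p) mod p: c ≡ 5 (mod 13), and 5^5 mod 13 = 5.
m₂ = c^(d_q) mod q: c ≡ 22 (mod 59), and 22^41 mod 59 = 53.
h = q_inv·(m₁ − m₂) mod p = 2·(5 − 53) mod 13 = 8.
m = m₂ + h·q = 53 + 8·59 = 525.

525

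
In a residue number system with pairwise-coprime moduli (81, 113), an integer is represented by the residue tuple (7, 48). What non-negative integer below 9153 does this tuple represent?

7054

Combine the congruences pairwise.
From x ≡ 7 (mod 81) write x = 7 + 81t. Substituting into x ≡ 48 (mod 113) gives 81t ≡ 41 (mod 113), and since 81⁻¹ ≡ 60 (mod 113), t ≡ 87. Hence x ≡ 7 + 81·87 = 7054 (mod 9153).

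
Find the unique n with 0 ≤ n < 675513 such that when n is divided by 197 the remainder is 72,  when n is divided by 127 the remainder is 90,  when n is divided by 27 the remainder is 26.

649187

The moduli are pairwise coprime; M = 197·127·27 = 675513.
M/197 = 3429; 3429 ≡ 80 (mod 197); 80·165 ≡ 1, so inverse 165.
M/127 = 5319; 5319 ≡ 112 (mod 127); 112·110 ≡ 1, so inverse 110.
M/27 = 25019; 25019 ≡ 17 (mod 27); 17·8 ≡ 1, so inverse 8.
n ≡ 72·3429·165 + 90·5319·110 + 26·25019·8 = 98598572.
98598572 mod 675513 = 649187.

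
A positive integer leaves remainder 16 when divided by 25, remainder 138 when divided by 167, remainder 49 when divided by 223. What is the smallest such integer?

469241

The moduli are pairwise coprime; N = 25·167·223 = 931025.
N/25 = 37241; 37241 ≡ 16 (mod 25); 16·11 ≡ 1, so inverse 11.
N/167 = 5575; 5575 ≡ 64 (mod 167); 64·107 ≡ 1, so inverse 107.
N/223 = 4175; 4175 ≡ 161 (mod 223); 161·205 ≡ 1, so inverse 205.
t ≡ 16·37241·11 + 138·5575·107 + 49·4175·205 = 130812741.
130812741 mod 931025 = 469241.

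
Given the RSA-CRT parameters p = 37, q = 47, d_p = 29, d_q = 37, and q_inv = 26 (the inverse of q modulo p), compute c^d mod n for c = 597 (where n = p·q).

35

m₁ = c^(d_p) mod p: c ≡ 5 (mod 37), and 5^29 mod 37 = 35.
m₂ = c^(d_q) mod q: c ≡ 33 (mod 47), and 33^37 mod 47 = 35.
h = q_inv·(m₁ − m₂) mod p = 26·(35 − 35) mod 37 = 0.
m = m₂ + h·q = 35 + 0·47 = 35.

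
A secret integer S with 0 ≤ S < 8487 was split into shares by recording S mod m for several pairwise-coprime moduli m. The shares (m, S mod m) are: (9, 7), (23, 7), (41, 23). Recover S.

1663

The moduli are pairwise coprime; N = 9·23·41 = 8487.
N/9 = 943; 943 ≡ 7 (mod 9); 7·4 ≡ 1, so inverse 4.
N/23 = 369; 369 ≡ 1 (mod 23), inverse 1.
N/41 = 207; 207 ≡ 2 (mod 41); 2·21 ≡ 1, so inverse 21.
S ≡ 7·943·4 + 7·369·1 + 23·207·21 = 128968.
128968 mod 8487 = 1663.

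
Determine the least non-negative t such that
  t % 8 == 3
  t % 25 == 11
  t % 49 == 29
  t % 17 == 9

The moduli are pairwise coprime; N = 8·25·49·17 = 166600.
N/8 = 20825; 20825 ≡ 1 (mod 8), inverse 1.
N/25 = 6664; 6664 ≡ 14 (mod 25); 14·9 ≡ 1, so inverse 9.
N/49 = 3400; 3400 ≡ 19 (mod 49); 19·31 ≡ 1, so inverse 31.
N/17 = 9800; 9800 ≡ 8 (mod 17); 8·15 ≡ 1, so inverse 15.
t ≡ 3·20825·1 + 11·6664·9 + 29·3400·31 + 9·9800·15 = 5101811.
5101811 mod 166600 = 103811.

103811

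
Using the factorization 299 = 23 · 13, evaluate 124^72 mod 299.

Mod 23: 124 ≡ 9; by Fermat, exponent reduces to 72 mod 22 = 6; 9^6 ≡ 3 (mod 23).
Mod 13: 124 ≡ 7; since 12 | 72, by Fermat 7^72 ≡ 1 (mod 13).
Combine by CRT: x ≡ 3 (mod 23), x ≡ 1 (mod 13) ⇒ x ≡ 118 (mod 299).

118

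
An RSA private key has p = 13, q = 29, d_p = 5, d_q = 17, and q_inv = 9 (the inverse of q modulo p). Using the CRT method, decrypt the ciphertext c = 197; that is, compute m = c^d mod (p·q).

45

m₁ = c^(d_p) mod p: c ≡ 2 (mod 13), and 2^5 mod 13 = 6.
m₂ = c^(d_q) mod q: c ≡ 23 (mod 29), and 23^17 mod 29 = 16.
h = q_inv·(m₁ − m₂) mod p = 9·(6 − 16) mod 13 = 1.
m = m₂ + h·q = 16 + 1·29 = 45.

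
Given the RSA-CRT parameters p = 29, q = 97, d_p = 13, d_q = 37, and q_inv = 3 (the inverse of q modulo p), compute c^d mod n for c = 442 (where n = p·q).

431

m₁ = c^(d_p) mod p: c ≡ 7 (mod 29), and 7^13 mod 29 = 25.
m₂ = c^(d_q) mod q: c ≡ 54 (mod 97), and 54^37 mod 97 = 43.
h = q_inv·(m₁ − m₂) mod p = 3·(25 − 43) mod 29 = 4.
m = m₂ + h·q = 43 + 4·97 = 431.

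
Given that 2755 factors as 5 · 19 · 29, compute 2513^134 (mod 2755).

4

Mod 5: 2513 ≡ 3; by Fermat, exponent reduces to 134 mod 4 = 2; 3^2 ≡ 4 (mod 5).
Mod 19: 2513 ≡ 5; by Fermat, exponent reduces to 134 mod 18 = 8; 5^8 ≡ 4 (mod 19).
Mod 29: 2513 ≡ 19; by Fermat, exponent reduces to 134 mod 28 = 22; 19^22 ≡ 4 (mod 29).
Combine by CRT: x ≡ 4 (mod 5), x ≡ 4 (mod 19), x ≡ 4 (mod 29) ⇒ x ≡ 4 (mod 2755).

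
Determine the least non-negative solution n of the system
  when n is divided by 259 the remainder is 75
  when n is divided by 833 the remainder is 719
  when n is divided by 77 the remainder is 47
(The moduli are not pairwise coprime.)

Combine the congruences pairwise.
gcd(259, 833) = 7 and 7 | (719 − 75), so the pair is consistent; merging gives n ≡ 6550 (mod 30821), where 30821 = lcm(259, 833).
gcd(30821, 77) = 7 and 7 | (47 − 6550), so the pair is consistent; merging gives n ≡ 68192 (mod 339031), where 339031 = lcm(30821, 77).
The solution is unique modulo lcm(259, 833, 77) = 339031.

68192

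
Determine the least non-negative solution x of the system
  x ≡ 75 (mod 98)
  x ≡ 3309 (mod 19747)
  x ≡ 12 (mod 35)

gcd(98, 19747) = 49 and 49 | (3309 − 75), so the pair is consistent; merging gives x ≡ 3309 (mod 39494), where 39494 = lcm(98, 19747).
gcd(39494, 35) = 7 and 7 | (12 − 3309), so the pair is consistent; merging gives x ≡ 82297 (mod 197470), where 197470 = lcm(39494, 35).
The solution is unique modulo lcm(98, 19747, 35) = 197470.

82297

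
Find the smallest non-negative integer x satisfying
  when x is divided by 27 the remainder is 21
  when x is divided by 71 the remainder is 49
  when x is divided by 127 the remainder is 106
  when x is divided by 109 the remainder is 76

4826487

The moduli are pairwise coprime; N = 27·71·127·109 = 26537031.
N/27 = 982853; 982853 ≡ 26 (mod 27); 26·26 ≡ 1, so inverse 26.
N/71 = 373761; 373761 ≡ 17 (mod 71); 17·46 ≡ 1, so inverse 46.
N/127 = 208953; 208953 ≡ 38 (mod 127); 38·117 ≡ 1, so inverse 117.
N/109 = 243459; 243459 ≡ 62 (mod 109); 62·51 ≡ 1, so inverse 51.
x ≡ 21·982853·26 + 49·373761·46 + 106·208953·117 + 76·243459·51 = 4914177222.
4914177222 mod 26537031 = 4826487.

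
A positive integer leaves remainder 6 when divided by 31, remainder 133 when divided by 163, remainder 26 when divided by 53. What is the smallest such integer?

The moduli are pairwise coprime; N = 31·163·53 = 267809.
N/31 = 8639; 8639 ≡ 21 (mod 31); 21·3 ≡ 1, so inverse 3.
N/163 = 1643; 1643 ≡ 13 (mod 163); 13·138 ≡ 1, so inverse 138.
N/53 = 5053; 5053 ≡ 18 (mod 53); 18·3 ≡ 1, so inverse 3.
m ≡ 6·8639·3 + 133·1643·138 + 26·5053·3 = 30705258.
30705258 mod 267809 = 175032.

175032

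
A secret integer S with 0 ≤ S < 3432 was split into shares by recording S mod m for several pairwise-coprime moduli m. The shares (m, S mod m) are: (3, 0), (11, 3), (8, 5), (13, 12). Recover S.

597

The moduli are pairwise coprime; N = 3·11·8·13 = 3432.
N/3 = 1144; 1144 ≡ 1 (mod 3), inverse 1.
N/11 = 312; 312 ≡ 4 (mod 11); 4·3 ≡ 1, so inverse 3.
N/8 = 429; 429 ≡ 5 (mod 8); 5·5 ≡ 1, so inverse 5.
N/13 = 264; 264 ≡ 4 (mod 13); 4·10 ≡ 1, so inverse 10.
S ≡ 0·1144·1 + 3·312·3 + 5·429·5 + 12·264·10 = 45213.
45213 mod 3432 = 597.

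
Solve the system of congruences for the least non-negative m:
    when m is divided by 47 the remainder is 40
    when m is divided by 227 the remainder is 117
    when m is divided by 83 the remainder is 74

Combine the congruences pairwise.
From m ≡ 40 (mod 47) write m = 40 + 47t. Substituting into m ≡ 117 (mod 227) gives 47t ≡ 77 (mod 227), and since 47⁻¹ ≡ 29 (mod 227), t ≡ 190. Hence m ≡ 40 + 47·190 = 8970 (mod 10669).
From m ≡ 8970 (mod 10669) write m = 8970 + 10669t. Substituting into m ≡ 74 (mod 83) gives 10669t ≡ 68 (mod 83), and since 45⁻¹ ≡ 24 (mod 83), t ≡ 55. Hence m ≡ 8970 + 10669·55 = 595765 (mod 885527).

595765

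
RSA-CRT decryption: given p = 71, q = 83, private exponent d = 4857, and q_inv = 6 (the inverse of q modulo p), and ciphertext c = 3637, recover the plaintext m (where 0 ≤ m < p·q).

d_p = d mod (p−1) = 4857 mod 70 = 27; d_q = d mod (q−1) = 19.
m₁ = c^(d_p) mod p: c ≡ 16 (mod 71), and 16^27 mod 71 = 8.
m₂ = c^(d_q) mod q: c ≡ 68 (mod 83), and 68^19 mod 83 = 70.
h = q_inv·(m₁ − m₂) mod p = 6·(8 − 70) mod 71 = 54.
m = m₂ + h·q = 70 + 54·83 = 4552.

4552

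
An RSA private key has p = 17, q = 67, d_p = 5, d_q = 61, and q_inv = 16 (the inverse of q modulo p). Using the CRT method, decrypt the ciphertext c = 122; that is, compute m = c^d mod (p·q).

m₁ = c^(d_p) mod p: c ≡ 3 (mod 17), and 3^5 mod 17 = 5.
m₂ = c^(d_q) mod q: c ≡ 55 (mod 67), and 55^61 mod 67 = 56.
h = q_inv·(m₁ − m₂) mod p = 16·(5 − 56) mod 17 = 0.
m = m₂ + h·q = 56 + 0·67 = 56.

56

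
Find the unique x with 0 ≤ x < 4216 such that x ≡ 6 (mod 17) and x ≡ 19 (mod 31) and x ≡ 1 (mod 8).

The moduli are pairwise coprime; N = 17·31·8 = 4216.
N/17 = 248; 248 ≡ 10 (mod 17); 10·12 ≡ 1, so inverse 12.
N/31 = 136; 136 ≡ 12 (mod 31); 12·13 ≡ 1, so inverse 13.
N/8 = 527; 527 ≡ 7 (mod 8); 7·7 ≡ 1, so inverse 7.
x ≡ 6·248·12 + 19·136·13 + 1·527·7 = 55137.
55137 mod 4216 = 329.

329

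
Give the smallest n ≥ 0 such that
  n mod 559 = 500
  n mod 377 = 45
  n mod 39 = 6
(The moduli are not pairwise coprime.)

39630

Combine the congruences pairwise.
gcd(559, 377) = 13 and 13 | (45 − 500), so the pair is consistent; merging gives n ≡ 7208 (mod 16211), where 16211 = lcm(559, 377).
gcd(16211, 39) = 13 and 13 | (6 − 7208), so the pair is consistent; merging gives n ≡ 39630 (mod 48633), where 48633 = lcm(16211, 39).
The solution is unique modulo lcm(559, 377, 39) = 48633.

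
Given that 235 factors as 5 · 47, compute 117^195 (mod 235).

228

Mod 5: 117 ≡ 2; by Fermat, exponent reduces to 195 mod 4 = 3; 2^3 ≡ 3 (mod 5).
Mod 47: 117 ≡ 23; by Fermat, exponent reduces to 195 mod 46 = 11; 23^11 ≡ 40 (mod 47).
Combine by CRT: x ≡ 3 (mod 5), x ≡ 40 (mod 47) ⇒ x ≡ 228 (mod 235).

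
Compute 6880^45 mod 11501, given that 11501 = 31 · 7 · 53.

Mod 31: 6880 ≡ 29; by Fermat, exponent reduces to 45 mod 30 = 15; 29^15 ≡ 30 (mod 31).
Mod 7: 6880 ≡ 6; by Fermat, exponent reduces to 45 mod 6 = 3; 6^3 ≡ 6 (mod 7).
Mod 53: 6880 ≡ 43; 43^45 ≡ 4 (mod 53).
Combine by CRT: x ≡ 30 (mod 31), x ≡ 6 (mod 7), x ≡ 4 (mod 53) ⇒ x ≡ 216 (mod 11501).

216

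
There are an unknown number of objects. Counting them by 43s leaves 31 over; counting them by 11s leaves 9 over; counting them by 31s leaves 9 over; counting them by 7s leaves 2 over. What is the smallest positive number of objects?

The moduli are pairwise coprime; M = 43·11·31·7 = 102641.
M/43 = 2387; 2387 ≡ 22 (mod 43); 22·2 ≡ 1, so inverse 2.
M/11 = 9331; 9331 ≡ 3 (mod 11); 3·4 ≡ 1, so inverse 4.
M/31 = 3311; 3311 ≡ 25 (mod 31); 25·5 ≡ 1, so inverse 5.
M/7 = 14663; 14663 ≡ 5 (mod 7); 5·3 ≡ 1, so inverse 3.
N ≡ 31·2387·2 + 9·9331·4 + 9·3311·5 + 2·14663·3 = 720883.
720883 mod 102641 = 2396.

2396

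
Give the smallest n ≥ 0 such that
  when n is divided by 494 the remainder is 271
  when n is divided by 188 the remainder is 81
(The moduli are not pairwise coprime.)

21513

Combine the congruences pairwise.
gcd(494, 188) = 2 and 2 | (81 − 271), so the pair is consistent; merging gives n ≡ 21513 (mod 46436), where 46436 = lcm(494, 188).
The solution is unique modulo lcm(494, 188) = 46436.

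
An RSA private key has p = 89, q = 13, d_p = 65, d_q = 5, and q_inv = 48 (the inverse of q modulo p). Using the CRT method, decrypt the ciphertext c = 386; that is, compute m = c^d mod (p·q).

m₁ = c^(d_p) mod p: c ≡ 30 (mod 89), and 30^65 mod 89 = 13.
m₂ = c^(d_q) mod q: c ≡ 9 (mod 13), and 9^5 mod 13 = 3.
h = q_inv·(m₁ − m₂) mod p = 48·(13 − 3) mod 89 = 35.
m = m₂ + h·q = 3 + 35·13 = 458.

458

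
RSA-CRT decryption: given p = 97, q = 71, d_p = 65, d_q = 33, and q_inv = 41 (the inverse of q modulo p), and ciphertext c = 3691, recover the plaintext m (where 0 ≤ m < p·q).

2342

m₁ = c^(d_p) mod p: c ≡ 5 (mod 97), and 5^65 mod 97 = 14.
m₂ = c^(d_q) mod q: c ≡ 70 (mod 71), and 70^33 mod 71 = 70.
h = q_inv·(m₁ − m₂) mod p = 41·(14 − 70) mod 97 = 32.
m = m₂ + h·q = 70 + 32·71 = 2342.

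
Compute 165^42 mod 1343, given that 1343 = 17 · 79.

842

Mod 17: 165 ≡ 12; by Fermat, exponent reduces to 42 mod 16 = 10; 12^10 ≡ 9 (mod 17).
Mod 79: 165 ≡ 7; 7^42 ≡ 52 (mod 79).
Combine by CRT: x ≡ 9 (mod 17), x ≡ 52 (mod 79) ⇒ x ≡ 842 (mod 1343).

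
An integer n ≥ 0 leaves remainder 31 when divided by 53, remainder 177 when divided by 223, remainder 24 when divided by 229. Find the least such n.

The moduli are pairwise coprime; M = 53·223·229 = 2706551.
M/53 = 51067; 51067 ≡ 28 (mod 53); 28·36 ≡ 1, so inverse 36.
M/223 = 12137; 12137 ≡ 95 (mod 223); 95·54 ≡ 1, so inverse 54.
M/229 = 11819; 11819 ≡ 140 (mod 229); 140·18 ≡ 1, so inverse 18.
n ≡ 31·51067·36 + 177·12137·54 + 24·11819·18 = 178102026.
178102026 mod 2706551 = 2176211.

2176211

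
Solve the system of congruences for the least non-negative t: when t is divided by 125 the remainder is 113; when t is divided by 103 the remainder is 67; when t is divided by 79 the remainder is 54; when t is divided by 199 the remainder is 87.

The moduli are pairwise coprime; N = 125·103·79·199 = 202407875.
N/125 = 1619263; 1619263 ≡ 13 (mod 125); 13·77 ≡ 1, so inverse 77.
N/103 = 1965125; 1965125 ≡ 91 (mod 103); 91·60 ≡ 1, so inverse 60.
N/79 = 2562125; 2562125 ≡ 76 (mod 79); 76·26 ≡ 1, so inverse 26.
N/199 = 1017125; 1017125 ≡ 36 (mod 199); 36·94 ≡ 1, so inverse 94.
t ≡ 113·1619263·77 + 67·1965125·60 + 54·2562125·26 + 87·1017125·94 = 33904281613.
33904281613 mod 202407875 = 102166488.

102166488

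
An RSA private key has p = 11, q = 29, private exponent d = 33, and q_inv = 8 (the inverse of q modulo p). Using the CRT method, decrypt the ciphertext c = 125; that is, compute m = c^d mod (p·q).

295

d_p = d mod (p−1) = 33 mod 10 = 3; d_q = d mod (q−1) = 5.
m₁ = c^(d_p) mod p: c ≡ 4 (mod 11), and 4^3 mod 11 = 9.
m₂ = c^(d_q) mod q: c ≡ 9 (mod 29), and 9^5 mod 29 = 5.
h = q_inv·(m₁ − m₂) mod p = 8·(9 − 5) mod 11 = 10.
m = m₂ + h·q = 5 + 10·29 = 295.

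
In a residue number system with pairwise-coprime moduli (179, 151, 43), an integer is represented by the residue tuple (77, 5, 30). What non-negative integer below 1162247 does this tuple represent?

The moduli are pairwise coprime; N = 179·151·43 = 1162247.
N/179 = 6493; 6493 ≡ 49 (mod 179); 49·95 ≡ 1, so inverse 95.
N/151 = 7697; 7697 ≡ 147 (mod 151); 147·113 ≡ 1, so inverse 113.
N/43 = 27029; 27029 ≡ 25 (mod 43); 25·31 ≡ 1, so inverse 31.
x ≡ 77·6493·95 + 5·7697·113 + 30·27029·31 = 76982070.
76982070 mod 1162247 = 273768.

273768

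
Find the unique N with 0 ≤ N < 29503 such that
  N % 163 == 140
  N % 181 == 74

10572

From N ≡ 140 (mod 163) write N = 140 + 163t. Substituting into N ≡ 74 (mod 181) gives 163t ≡ 115 (mod 181), and since 163⁻¹ ≡ 10 (mod 181), t ≡ 64. Hence N ≡ 140 + 163·64 = 10572 (mod 29503).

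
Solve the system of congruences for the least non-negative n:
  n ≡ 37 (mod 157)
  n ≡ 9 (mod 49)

From n ≡ 37 (mod 157) write n = 37 + 157t. Substituting into n ≡ 9 (mod 49) gives 157t ≡ 21 (mod 49), and since 10⁻¹ ≡ 5 (mod 49), t ≡ 7. Hence n ≡ 37 + 157·7 = 1136 (mod 7693).

1136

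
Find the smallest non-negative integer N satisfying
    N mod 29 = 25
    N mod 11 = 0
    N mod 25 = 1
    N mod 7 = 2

The moduli are pairwise coprime; M = 29·11·25·7 = 55825.
M/29 = 1925; 1925 ≡ 11 (mod 29); 11·8 ≡ 1, so inverse 8.
M/11 = 5075; 5075 ≡ 4 (mod 11); 4·3 ≡ 1, so inverse 3.
M/25 = 2233; 2233 ≡ 8 (mod 25); 8·22 ≡ 1, so inverse 22.
M/7 = 7975; 7975 ≡ 2 (mod 7); 2·4 ≡ 1, so inverse 4.
N ≡ 25·1925·8 + 0·5075·3 + 1·2233·22 + 2·7975·4 = 497926.
497926 mod 55825 = 51326.

51326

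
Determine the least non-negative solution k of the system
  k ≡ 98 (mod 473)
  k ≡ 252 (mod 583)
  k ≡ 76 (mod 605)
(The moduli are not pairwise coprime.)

646216

gcd(473, 583) = 11 and 11 | (252 − 98), so the pair is consistent; merging gives k ≡ 19491 (mod 25069), where 25069 = lcm(473, 583).
gcd(25069, 605) = 11 and 11 | (76 − 19491), so the pair is consistent; merging gives k ≡ 646216 (mod 1378795), where 1378795 = lcm(25069, 605).
The solution is unique modulo lcm(473, 583, 605) = 1378795.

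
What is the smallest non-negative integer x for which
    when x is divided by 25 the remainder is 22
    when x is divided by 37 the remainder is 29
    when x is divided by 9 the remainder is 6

Combine the congruences pairwise.
From x ≡ 22 (mod 25) write x = 22 + 25t. Substituting into x ≡ 29 (mod 37) gives 25t ≡ 7 (mod 37), and since 25⁻¹ ≡ 3 (mod 37), t ≡ 21. Hence x ≡ 22 + 25·21 = 547 (mod 925).
From x ≡ 547 (mod 925) write x = 547 + 925t. Substituting into x ≡ 6 (mod 9) gives 925t ≡ 8 (mod 9), and since 7⁻¹ ≡ 4 (mod 9), t ≡ 5. Hence x ≡ 547 + 925·5 = 5172 (mod 8325).

5172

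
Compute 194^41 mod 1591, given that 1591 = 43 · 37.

1292

Mod 43: 194 ≡ 22; 22^41 ≡ 2 (mod 43).
Mod 37: 194 ≡ 9; by Fermat, exponent reduces to 41 mod 36 = 5; 9^5 ≡ 34 (mod 37).
Combine by CRT: x ≡ 2 (mod 43), x ≡ 34 (mod 37) ⇒ x ≡ 1292 (mod 1591).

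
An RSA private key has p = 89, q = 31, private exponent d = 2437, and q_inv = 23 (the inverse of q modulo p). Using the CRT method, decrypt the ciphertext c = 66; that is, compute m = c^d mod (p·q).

d_p = d mod (p−1) = 2437 mod 88 = 61; d_q = d mod (q−1) = 7.
m₁ = c^(d_p) mod p: c ≡ 66 (mod 89), and 66^61 mod 89 = 3.
m₂ = c^(d_q) mod q: c ≡ 4 (mod 31), and 4^7 mod 31 = 16.
h = q_inv·(m₁ − m₂) mod p = 23·(3 − 16) mod 89 = 57.
m = m₂ + h·q = 16 + 57·31 = 1783.

1783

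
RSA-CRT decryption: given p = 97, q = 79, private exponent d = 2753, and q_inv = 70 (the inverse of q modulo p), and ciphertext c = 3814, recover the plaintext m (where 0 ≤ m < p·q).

5674

d_p = d mod (p−1) = 2753 mod 96 = 65; d_q = d mod (q−1) = 23.
m₁ = c^(d_p) mod p: c ≡ 31 (mod 97), and 31^65 mod 97 = 48.
m₂ = c^(d_q) mod q: c ≡ 22 (mod 79), and 22^23 mod 79 = 65.
h = q_inv·(m₁ − m₂) mod p = 70·(48 − 65) mod 97 = 71.
m = m₂ + h·q = 65 + 71·79 = 5674.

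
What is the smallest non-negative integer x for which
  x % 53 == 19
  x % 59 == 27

2033

From x ≡ 19 (mod 53) write x = 19 + 53t. Substituting into x ≡ 27 (mod 59) gives 53t ≡ 8 (mod 59), and since 53⁻¹ ≡ 49 (mod 59), t ≡ 38. Hence x ≡ 19 + 53·38 = 2033 (mod 3127).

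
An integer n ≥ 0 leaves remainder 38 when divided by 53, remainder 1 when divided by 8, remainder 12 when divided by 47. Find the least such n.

11433

From n ≡ 38 (mod 53) write n = 38 + 53t. Substituting into n ≡ 1 (mod 8) gives 53t ≡ 3 (mod 8), and since 5⁻¹ ≡ 5 (mod 8), t ≡ 7. Hence n ≡ 38 + 53·7 = 409 (mod 424).
From n ≡ 409 (mod 424) write n = 409 + 424t. Substituting into n ≡ 12 (mod 47) gives 424t ≡ 26 (mod 47), and since 1⁻¹ ≡ 1 (mod 47), t ≡ 26. Hence n ≡ 409 + 424·26 = 11433 (mod 19928).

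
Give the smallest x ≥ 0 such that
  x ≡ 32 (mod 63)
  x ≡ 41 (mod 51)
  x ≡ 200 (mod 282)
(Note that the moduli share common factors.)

61394

gcd(63, 51) = 3 and 3 | (41 − 32), so the pair is consistent; merging gives x ≡ 347 (mod 1071), where 1071 = lcm(63, 51).
gcd(1071, 282) = 3 and 3 | (200 − 347), so the pair is consistent; merging gives x ≡ 61394 (mod 100674), where 100674 = lcm(1071, 282).
The solution is unique modulo lcm(63, 51, 282) = 100674.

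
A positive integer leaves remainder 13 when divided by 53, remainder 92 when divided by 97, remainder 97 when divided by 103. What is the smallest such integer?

Combine the congruences pairwise.
From x ≡ 13 (mod 53) write x = 13 + 53t. Substituting into x ≡ 92 (mod 97) gives 53t ≡ 79 (mod 97), and since 53⁻¹ ≡ 11 (mod 97), t ≡ 93. Hence x ≡ 13 + 53·93 = 4942 (mod 5141).
From x ≡ 4942 (mod 5141) write x = 4942 + 5141t. Substituting into x ≡ 97 (mod 103) gives 5141t ≡ 99 (mod 103), and since 94⁻¹ ≡ 80 (mod 103), t ≡ 92. Hence x ≡ 4942 + 5141·92 = 477914 (mod 529523).

477914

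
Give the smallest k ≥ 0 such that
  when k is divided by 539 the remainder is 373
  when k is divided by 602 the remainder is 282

6302

Combine the congruences pairwise.
gcd(539, 602) = 7 and 7 | (282 − 373), so the pair is consistent; merging gives k ≡ 6302 (mod 46354), where 46354 = lcm(539, 602).
The solution is unique modulo lcm(539, 602) = 46354.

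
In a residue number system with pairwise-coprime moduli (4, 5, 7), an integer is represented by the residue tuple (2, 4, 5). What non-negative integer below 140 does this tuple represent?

54

From x ≡ 2 (mod 4) write x = 2 + 4t. Substituting into x ≡ 4 (mod 5) gives 4t ≡ 2 (mod 5), and since 4⁻¹ ≡ 4 (mod 5), t ≡ 3. Hence x ≡ 2 + 4·3 = 14 (mod 20).
From x ≡ 14 (mod 20) write x = 14 + 20t. Substituting into x ≡ 5 (mod 7) gives 20t ≡ 5 (mod 7), and since 6⁻¹ ≡ 6 (mod 7), t ≡ 2. Hence x ≡ 14 + 20·2 = 54 (mod 140).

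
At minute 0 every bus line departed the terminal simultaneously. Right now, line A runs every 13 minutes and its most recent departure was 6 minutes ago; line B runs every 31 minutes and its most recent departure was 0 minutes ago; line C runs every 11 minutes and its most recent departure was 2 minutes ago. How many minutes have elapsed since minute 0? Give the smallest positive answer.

Combine the congruences pairwise.
From t ≡ 6 (mod 13) write t = 6 + 13s. Substituting into t ≡ 0 (mod 31) gives 13s ≡ 25 (mod 31), and since 13⁻¹ ≡ 12 (mod 31), s ≡ 21. Hence t ≡ 6 + 13·21 = 279 (mod 403).
From t ≡ 279 (mod 403) write t = 279 + 403s. Substituting into t ≡ 2 (mod 11) gives 403s ≡ 9 (mod 11), and since 7⁻¹ ≡ 8 (mod 11), s ≡ 6. Hence t ≡ 279 + 403·6 = 2697 (mod 4433).

2697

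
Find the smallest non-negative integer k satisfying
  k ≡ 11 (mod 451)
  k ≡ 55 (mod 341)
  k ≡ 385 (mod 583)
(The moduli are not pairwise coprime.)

gcd(451, 341) = 11 and 11 | (55 − 11), so the pair is consistent; merging gives k ≡ 8580 (mod 13981), where 13981 = lcm(451, 341).
gcd(13981, 583) = 11 and 11 | (385 − 8580), so the pair is consistent; merging gives k ≡ 50523 (mod 740993), where 740993 = lcm(13981, 583).
The solution is unique modulo lcm(451, 341, 583) = 740993.

50523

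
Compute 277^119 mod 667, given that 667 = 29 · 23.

1

Mod 29: 277 ≡ 16; by Fermat, exponent reduces to 119 mod 28 = 7; 16^7 ≡ 1 (mod 29).
Mod 23: 277 ≡ 1; by Fermat, exponent reduces to 119 mod 22 = 9; 1^9 ≡ 1 (mod 23).
Combine by CRT: x ≡ 1 (mod 29), x ≡ 1 (mod 23) ⇒ x ≡ 1 (mod 667).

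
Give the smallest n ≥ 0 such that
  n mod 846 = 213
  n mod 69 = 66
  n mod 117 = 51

204099

gcd(846, 69) = 3 and 3 | (66 − 213), so the pair is consistent; merging gives n ≡ 9519 (mod 19458), where 19458 = lcm(846, 69).
gcd(19458, 117) = 9 and 9 | (51 − 9519), so the pair is consistent; merging gives n ≡ 204099 (mod 252954), where 252954 = lcm(19458, 117).
The solution is unique modulo lcm(846, 69, 117) = 252954.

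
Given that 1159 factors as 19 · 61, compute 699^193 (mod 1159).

618

Mod 19: 699 ≡ 15; by Fermat, exponent reduces to 193 mod 18 = 13; 15^13 ≡ 10 (mod 19).
Mod 61: 699 ≡ 28; by Fermat, exponent reduces to 193 mod 60 = 13; 28^13 ≡ 8 (mod 61).
Combine by CRT: x ≡ 10 (mod 19), x ≡ 8 (mod 61) ⇒ x ≡ 618 (mod 1159).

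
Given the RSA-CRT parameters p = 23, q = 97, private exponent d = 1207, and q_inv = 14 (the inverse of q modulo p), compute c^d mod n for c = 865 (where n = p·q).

d_p = d mod (p−1) = 1207 mod 22 = 19; d_q = d mod (q−1) = 55.
m₁ = c^(d_p) mod p: c ≡ 14 (mod 23), and 14^19 mod 23 = 10.
m₂ = c^(d_q) mod q: c ≡ 89 (mod 97), and 89^55 mod 97 = 85.
h = q_inv·(m₁ − m₂) mod p = 14·(10 − 85) mod 23 = 8.
m = m₂ + h·q = 85 + 8·97 = 861.

861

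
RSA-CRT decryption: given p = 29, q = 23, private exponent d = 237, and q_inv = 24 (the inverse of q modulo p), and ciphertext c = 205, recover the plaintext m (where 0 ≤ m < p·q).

304

d_p = d mod (p−1) = 237 mod 28 = 13; d_q = d mod (q−1) = 17.
m₁ = c^(d_p) mod p: c ≡ 2 (mod 29), and 2^13 mod 29 = 14.
m₂ = c^(d_q) mod q: c ≡ 21 (mod 23), and 21^17 mod 23 = 5.
h = q_inv·(m₁ − m₂) mod p = 24·(14 − 5) mod 29 = 13.
m = m₂ + h·q = 5 + 13·23 = 304.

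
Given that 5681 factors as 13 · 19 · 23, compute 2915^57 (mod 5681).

Mod 13: 2915 ≡ 3; by Fermat, exponent reduces to 57 mod 12 = 9; 3^9 ≡ 1 (mod 13).
Mod 19: 2915 ≡ 8; by Fermat, exponent reduces to 57 mod 18 = 3; 8^3 ≡ 18 (mod 19).
Mod 23: 2915 ≡ 17; by Fermat, exponent reduces to 57 mod 22 = 13; 17^13 ≡ 10 (mod 23).
Combine by CRT: x ≡ 1 (mod 13), x ≡ 18 (mod 19), x ≡ 10 (mod 23) ⇒ x ≡ 4863 (mod 5681).

4863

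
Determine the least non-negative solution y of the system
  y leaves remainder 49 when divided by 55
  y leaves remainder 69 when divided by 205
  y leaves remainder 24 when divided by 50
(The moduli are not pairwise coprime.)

Combine the congruences pairwise.
gcd(55, 205) = 5 and 5 | (69 − 49), so the pair is consistent; merging gives y ≡ 1094 (mod 2255), where 2255 = lcm(55, 205).
gcd(2255, 50) = 5 and 5 | (24 − 1094), so the pair is consistent; merging gives y ≡ 14624 (mod 22550), where 22550 = lcm(2255, 50).
The solution is unique modulo lcm(55, 205, 50) = 22550.

14624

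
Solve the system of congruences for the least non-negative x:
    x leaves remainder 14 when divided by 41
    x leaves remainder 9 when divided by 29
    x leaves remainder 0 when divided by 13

11986

Combine the congruences pairwise.
From x ≡ 14 (mod 41) write x = 14 + 41t. Substituting into x ≡ 9 (mod 29) gives 41t ≡ 24 (mod 29), and since 12⁻¹ ≡ 17 (mod 29), t ≡ 2. Hence x ≡ 14 + 41·2 = 96 (mod 1189).
From x ≡ 96 (mod 1189) write x = 96 + 1189t. Substituting into x ≡ 0 (mod 13) gives 1189t ≡ 8 (mod 13), and since 6⁻¹ ≡ 11 (mod 13), t ≡ 10. Hence x ≡ 96 + 1189·10 = 11986 (mod 15457).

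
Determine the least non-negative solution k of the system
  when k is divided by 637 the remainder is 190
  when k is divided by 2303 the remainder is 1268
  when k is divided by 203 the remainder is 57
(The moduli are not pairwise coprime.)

676047

Combine the congruences pairwise.
gcd(637, 2303) = 49 and 49 | (1268 − 190), so the pair is consistent; merging gives k ≡ 17389 (mod 29939), where 29939 = lcm(637, 2303).
gcd(29939, 203) = 7 and 7 | (57 − 17389), so the pair is consistent; merging gives k ≡ 676047 (mod 868231), where 868231 = lcm(29939, 203).
The solution is unique modulo lcm(637, 2303, 203) = 868231.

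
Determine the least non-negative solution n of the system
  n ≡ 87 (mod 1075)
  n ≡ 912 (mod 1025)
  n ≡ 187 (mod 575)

gcd(1075, 1025) = 25 and 25 | (912 − 87), so the pair is consistent; merging gives n ≡ 39862 (mod 44075), where 44075 = lcm(1075, 1025).
gcd(44075, 575) = 25 and 25 | (187 − 39862), so the pair is consistent; merging gives n ≡ 39862 (mod 1013725), where 1013725 = lcm(44075, 575).
The solution is unique modulo lcm(1075, 1025, 575) = 1013725.

39862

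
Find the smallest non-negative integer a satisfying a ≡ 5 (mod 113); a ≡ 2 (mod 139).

10288

Combine the congruences pairwise.
From a ≡ 5 (mod 113) write a = 5 + 113t. Substituting into a ≡ 2 (mod 139) gives 113t ≡ 136 (mod 139), and since 113⁻¹ ≡ 16 (mod 139), t ≡ 91. Hence a ≡ 5 + 113·91 = 10288 (mod 15707).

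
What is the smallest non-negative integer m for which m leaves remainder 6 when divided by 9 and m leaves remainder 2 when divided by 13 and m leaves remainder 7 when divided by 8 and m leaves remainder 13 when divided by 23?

From m ≡ 6 (mod 9) write m = 6 + 9t. Substituting into m ≡ 2 (mod 13) gives 9t ≡ 9 (mod 13), and since 9⁻¹ ≡ 3 (mod 13), t ≡ 1. Hence m ≡ 6 + 9·1 = 15 (mod 117).
From m ≡ 15 (mod 117) write m = 15 + 117t. Substituting into m ≡ 7 (mod 8) gives 117t ≡ 0 (mod 8), and since 5⁻¹ ≡ 5 (mod 8), t ≡ 0. Hence m ≡ 15 + 117·0 = 15 (mod 936).
From m ≡ 15 (mod 936) write m = 15 + 936t. Substituting into m ≡ 13 (mod 23) gives 936t ≡ 21 (mod 23), and since 16⁻¹ ≡ 13 (mod 23), t ≡ 20. Hence m ≡ 15 + 936·20 = 18735 (mod 21528).

18735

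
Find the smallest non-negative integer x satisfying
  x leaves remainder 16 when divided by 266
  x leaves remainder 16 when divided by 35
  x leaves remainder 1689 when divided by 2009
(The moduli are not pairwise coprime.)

gcd(266, 35) = 7 and 7 | (16 − 16), so the pair is consistent; merging gives x ≡ 16 (mod 1330), where 1330 = lcm(266, 35).
gcd(1330, 2009) = 7 and 7 | (1689 − 16), so the pair is consistent; merging gives x ≡ 47896 (mod 381710), where 381710 = lcm(1330, 2009).
The solution is unique modulo lcm(266, 35, 2009) = 381710.

47896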